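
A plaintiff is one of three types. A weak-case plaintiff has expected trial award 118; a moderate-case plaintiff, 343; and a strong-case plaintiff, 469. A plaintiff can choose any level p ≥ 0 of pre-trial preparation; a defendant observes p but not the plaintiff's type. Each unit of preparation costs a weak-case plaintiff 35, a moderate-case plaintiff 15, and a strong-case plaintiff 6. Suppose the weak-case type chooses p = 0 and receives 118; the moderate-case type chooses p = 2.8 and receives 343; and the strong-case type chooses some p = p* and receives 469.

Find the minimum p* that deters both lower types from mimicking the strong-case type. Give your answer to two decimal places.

11.20

Weak-case type (on-path payoff 118) won't mimic when 118 ≥ 469 − 35·p*, i.e. p* ≥ 10.03.
Moderate-case type (on-path payoff 343 − 15×2.8 = 301) won't mimic when 301 ≥ 469 − 15·p*, i.e. p* ≥ 11.20.
Both must hold, so p* = max(10.03, 11.20) = 11.20. The moderate-case type's constraint binds.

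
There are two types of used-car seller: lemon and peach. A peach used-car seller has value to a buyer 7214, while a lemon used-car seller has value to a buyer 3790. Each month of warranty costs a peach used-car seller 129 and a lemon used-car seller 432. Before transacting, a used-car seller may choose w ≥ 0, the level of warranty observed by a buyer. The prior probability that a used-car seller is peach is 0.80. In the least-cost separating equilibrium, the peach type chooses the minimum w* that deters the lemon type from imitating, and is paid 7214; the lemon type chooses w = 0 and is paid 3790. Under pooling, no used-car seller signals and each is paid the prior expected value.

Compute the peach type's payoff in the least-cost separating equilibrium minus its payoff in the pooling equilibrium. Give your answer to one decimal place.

Least-cost separating signal: w* solves 3790 = 7214 − 432·w*, so w* = (7214 − 3790)/432 ≈ 7.9259.
Peach type's separating payoff: 7214 − 129 × w* = 7214 − 129 × (7214 − 3790)/432 = 7214 − 441696/432 ≈ 6191.556.
Pooling payoff: 0.80 × 7214 + 0.20 × 3790 = 6529.2.
Difference: 6191.556 − 6529.2 = -337.644, i.e. -337.6 to one decimal place.
The peach type would prefer the pooling outcome.

-337.6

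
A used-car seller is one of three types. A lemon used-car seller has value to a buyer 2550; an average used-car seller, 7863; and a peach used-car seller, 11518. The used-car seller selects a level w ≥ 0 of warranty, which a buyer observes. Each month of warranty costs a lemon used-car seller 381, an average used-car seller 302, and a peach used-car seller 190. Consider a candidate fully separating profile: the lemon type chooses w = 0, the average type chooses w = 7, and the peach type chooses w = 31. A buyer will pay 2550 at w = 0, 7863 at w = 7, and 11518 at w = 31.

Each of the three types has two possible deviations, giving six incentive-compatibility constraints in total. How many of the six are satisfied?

4

Lemon (own payoff 2550): to w=7 gives 7863 − 381×7 = 5196 → profitable ✗; to w=31 gives 11518 − 381×31 = -293 → no gain ✓.
Peach (own payoff 11518 − 190×31 = 5628): to w=0 gives 2550 → no gain ✓; to w=7 gives 7863 − 190×7 = 6533 → profitable ✗.
Average (own payoff 7863 − 302×7 = 5749): to w=0 gives 2550 → no gain ✓; to w=31 gives 11518 − 302×31 = 2156 → no gain ✓.
4 of the 6 constraints hold; not an equilibrium.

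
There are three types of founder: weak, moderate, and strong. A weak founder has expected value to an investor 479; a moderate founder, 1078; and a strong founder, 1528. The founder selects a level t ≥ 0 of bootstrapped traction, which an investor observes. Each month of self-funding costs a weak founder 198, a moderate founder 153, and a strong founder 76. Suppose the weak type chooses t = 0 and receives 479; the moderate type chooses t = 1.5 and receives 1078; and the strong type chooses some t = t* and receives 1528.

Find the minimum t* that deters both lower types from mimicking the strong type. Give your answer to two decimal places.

5.30

Weak type (on-path payoff 479) won't mimic when 479 ≥ 1528 − 198·t*, i.e. t* ≥ 5.30.
Moderate type (on-path payoff 1078 − 153×1.5 = 848.5) won't mimic when 848.5 ≥ 1528 − 153·t*, i.e. t* ≥ 4.44.
Both must hold, so t* = max(5.30, 4.44) = 5.30. The weak type's constraint binds.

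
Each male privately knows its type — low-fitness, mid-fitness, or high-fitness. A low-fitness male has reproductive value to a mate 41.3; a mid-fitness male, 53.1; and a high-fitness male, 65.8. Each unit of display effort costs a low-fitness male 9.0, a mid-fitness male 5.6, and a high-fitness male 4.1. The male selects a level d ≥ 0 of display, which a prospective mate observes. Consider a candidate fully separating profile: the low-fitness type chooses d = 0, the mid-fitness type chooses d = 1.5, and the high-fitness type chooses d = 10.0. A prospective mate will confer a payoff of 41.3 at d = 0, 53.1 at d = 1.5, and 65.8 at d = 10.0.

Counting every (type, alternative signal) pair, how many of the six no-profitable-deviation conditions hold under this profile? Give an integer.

4

Low-fitness (own payoff 41.3): to d=1.5 gives 53.1 − 9.0×1.5 = 39.6 → no gain ✓; to d=10.0 gives 65.8 − 9.0×10.0 = -24.2 → no gain ✓.
High-fitness (own payoff 65.8 − 4.1×10.0 = 24.8): to d=0 gives 41.3 → profitable ✗; to d=1.5 gives 53.1 − 4.1×1.5 = 46.95 → profitable ✗.
Mid-fitness (own payoff 53.1 − 5.6×1.5 = 44.7): to d=0 gives 41.3 → no gain ✓; to d=10.0 gives 65.8 − 5.6×10.0 = 9.8 → no gain ✓.
4 of the 6 constraints hold; not an equilibrium.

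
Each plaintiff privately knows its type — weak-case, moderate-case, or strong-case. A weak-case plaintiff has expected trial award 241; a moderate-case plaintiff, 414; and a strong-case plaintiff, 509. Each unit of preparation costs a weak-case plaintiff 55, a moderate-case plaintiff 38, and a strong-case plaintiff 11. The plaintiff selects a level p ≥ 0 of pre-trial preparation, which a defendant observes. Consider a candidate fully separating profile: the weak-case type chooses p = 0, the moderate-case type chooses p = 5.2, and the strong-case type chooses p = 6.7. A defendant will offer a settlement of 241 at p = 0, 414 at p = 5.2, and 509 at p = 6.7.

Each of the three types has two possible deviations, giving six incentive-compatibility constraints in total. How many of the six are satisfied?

4

Weak-case (own payoff 241): to p=5.2 gives 414 − 55×5.2 = 128 → no gain ✓; to p=6.7 gives 509 − 55×6.7 = 140.5 → no gain ✓.
Moderate-case (own payoff 414 − 38×5.2 = 216.4): to p=0 gives 241 → profitable ✗; to p=6.7 gives 509 − 38×6.7 = 254.4 → profitable ✗.
Strong-case (own payoff 509 − 11×6.7 = 435.3): to p=0 gives 241 → no gain ✓; to p=5.2 gives 414 − 11×5.2 = 356.8 → no gain ✓.
4 of the 6 constraints hold; not an equilibrium.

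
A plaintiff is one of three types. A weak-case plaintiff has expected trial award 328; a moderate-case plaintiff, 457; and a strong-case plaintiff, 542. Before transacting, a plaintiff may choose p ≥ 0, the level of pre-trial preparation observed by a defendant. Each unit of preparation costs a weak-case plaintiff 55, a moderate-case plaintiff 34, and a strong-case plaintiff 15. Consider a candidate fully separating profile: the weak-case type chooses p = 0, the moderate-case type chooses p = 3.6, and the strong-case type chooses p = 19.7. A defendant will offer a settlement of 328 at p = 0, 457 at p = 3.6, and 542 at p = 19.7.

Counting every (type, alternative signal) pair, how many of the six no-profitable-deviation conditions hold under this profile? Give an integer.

Moderate-case (own payoff 457 − 34×3.6 = 334.6): to p=0 gives 328 → no gain ✓; to p=19.7 gives 542 − 34×19.7 = -127.8 → no gain ✓.
Weak-case (own payoff 328): to p=3.6 gives 457 − 55×3.6 = 259 → no gain ✓; to p=19.7 gives 542 − 55×19.7 = -541.5 → no gain ✓.
Strong-case (own payoff 542 − 15×19.7 = 246.5): to p=0 gives 328 → profitable ✗; to p=3.6 gives 457 − 15×3.6 = 403 → profitable ✗.
4 of the 6 constraints hold; not an equilibrium.

4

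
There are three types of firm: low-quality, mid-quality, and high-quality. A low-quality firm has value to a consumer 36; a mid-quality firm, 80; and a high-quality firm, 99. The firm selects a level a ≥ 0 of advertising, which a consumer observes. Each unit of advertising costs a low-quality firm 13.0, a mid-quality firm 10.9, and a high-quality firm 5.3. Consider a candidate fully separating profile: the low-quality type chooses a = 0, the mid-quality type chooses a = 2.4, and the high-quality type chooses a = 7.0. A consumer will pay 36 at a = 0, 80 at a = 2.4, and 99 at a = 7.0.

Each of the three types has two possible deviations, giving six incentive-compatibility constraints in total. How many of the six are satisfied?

4

High-quality (own payoff 99 − 5.3×7.0 = 61.9): to a=0 gives 36 → no gain ✓; to a=2.4 gives 80 − 5.3×2.4 = 67.28 → profitable ✗.
Mid-quality (own payoff 80 − 10.9×2.4 = 53.84): to a=0 gives 36 → no gain ✓; to a=7.0 gives 99 − 10.9×7.0 = 22.7 → no gain ✓.
Low-quality (own payoff 36): to a=2.4 gives 80 − 13.0×2.4 = 48.8 → profitable ✗; to a=7.0 gives 99 − 13.0×7.0 = 8 → no gain ✓.
4 of the 6 constraints hold; not an equilibrium.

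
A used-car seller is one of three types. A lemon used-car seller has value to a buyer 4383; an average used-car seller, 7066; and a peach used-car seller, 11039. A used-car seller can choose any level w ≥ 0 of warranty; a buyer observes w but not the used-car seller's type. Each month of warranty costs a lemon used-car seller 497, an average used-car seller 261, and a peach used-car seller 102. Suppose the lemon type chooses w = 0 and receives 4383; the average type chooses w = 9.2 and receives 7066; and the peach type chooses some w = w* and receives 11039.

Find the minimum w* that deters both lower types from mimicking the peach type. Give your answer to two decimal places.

24.42

Average type (on-path payoff 7066 − 261×9.2 = 4664.8) won't mimic when 4664.8 ≥ 11039 − 261·w*, i.e. w* ≥ 24.42.
Lemon type (on-path payoff 4383) won't mimic when 4383 ≥ 11039 − 497·w*, i.e. w* ≥ 13.39.
Both must hold, so w* = max(13.39, 24.42) = 24.42. The average type's constraint binds.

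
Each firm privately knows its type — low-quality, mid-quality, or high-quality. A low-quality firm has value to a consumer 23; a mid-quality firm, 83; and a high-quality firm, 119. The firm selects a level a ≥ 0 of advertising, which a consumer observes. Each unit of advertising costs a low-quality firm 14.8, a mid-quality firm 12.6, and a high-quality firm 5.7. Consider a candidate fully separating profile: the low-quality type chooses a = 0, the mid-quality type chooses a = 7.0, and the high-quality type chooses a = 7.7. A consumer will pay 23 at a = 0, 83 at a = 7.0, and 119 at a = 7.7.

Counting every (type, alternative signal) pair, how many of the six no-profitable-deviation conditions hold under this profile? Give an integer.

4

Mid-quality (own payoff 83 − 12.6×7.0 = -5.2): to a=0 gives 23 → profitable ✗; to a=7.7 gives 119 − 12.6×7.7 = 21.98 → profitable ✗.
High-quality (own payoff 119 − 5.7×7.7 = 75.11): to a=0 gives 23 → no gain ✓; to a=7.0 gives 83 − 5.7×7.0 = 43.1 → no gain ✓.
Low-quality (own payoff 23): to a=7.0 gives 83 − 14.8×7.0 = -20.6 → no gain ✓; to a=7.7 gives 119 − 14.8×7.7 = 5.04 → no gain ✓.
4 of the 6 constraints hold; not an equilibrium.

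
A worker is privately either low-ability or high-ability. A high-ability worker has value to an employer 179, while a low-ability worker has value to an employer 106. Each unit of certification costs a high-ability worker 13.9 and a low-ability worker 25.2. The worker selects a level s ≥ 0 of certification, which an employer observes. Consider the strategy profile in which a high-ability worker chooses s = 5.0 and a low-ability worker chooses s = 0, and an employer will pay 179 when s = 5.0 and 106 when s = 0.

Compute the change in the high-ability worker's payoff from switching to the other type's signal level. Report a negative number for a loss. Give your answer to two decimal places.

-3.50

Playing s = 5.0 the high-ability worker receives 179 − 13.9 × 5.0 = 109.5.
Deviating to s = 0 yields 106 instead.
Gain from deviating: 106 − 109.5 = -3.50.
The gain is negative, so the high-ability type's incentive-compatibility constraint is satisfied.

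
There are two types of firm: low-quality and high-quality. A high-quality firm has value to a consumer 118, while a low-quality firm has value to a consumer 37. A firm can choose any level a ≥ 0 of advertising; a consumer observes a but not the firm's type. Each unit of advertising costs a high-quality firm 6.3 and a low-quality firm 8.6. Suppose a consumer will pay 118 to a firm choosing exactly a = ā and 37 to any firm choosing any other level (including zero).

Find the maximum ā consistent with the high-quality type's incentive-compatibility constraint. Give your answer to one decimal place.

Choosing ā yields the high-quality type 118 − 6.3·ā; choosing zero yields 37.
The high-quality type is indifferent at 118 − 6.3·ā = 37, i.e. ā = (118 − 37) / 6.3 ≈ 12.9.
For any ā above 12.9 the high-quality type would rather pool at zero, so separation collapses.

12.9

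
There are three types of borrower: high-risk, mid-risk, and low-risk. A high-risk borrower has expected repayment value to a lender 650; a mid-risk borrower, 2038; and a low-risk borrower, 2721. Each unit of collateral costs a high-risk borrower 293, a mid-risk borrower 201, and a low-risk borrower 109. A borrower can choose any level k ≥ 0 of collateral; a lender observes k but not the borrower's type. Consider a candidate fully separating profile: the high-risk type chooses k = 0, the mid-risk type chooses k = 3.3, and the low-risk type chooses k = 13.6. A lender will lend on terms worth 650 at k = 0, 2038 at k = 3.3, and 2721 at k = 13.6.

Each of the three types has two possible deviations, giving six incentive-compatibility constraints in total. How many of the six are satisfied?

4

Mid-risk (own payoff 2038 − 201×3.3 = 1374.7): to k=0 gives 650 → no gain ✓; to k=13.6 gives 2721 − 201×13.6 = -12.6 → no gain ✓.
High-risk (own payoff 650): to k=3.3 gives 2038 − 293×3.3 = 1071.1 → profitable ✗; to k=13.6 gives 2721 − 293×13.6 = -1263.8 → no gain ✓.
Low-risk (own payoff 2721 − 109×13.6 = 1238.6): to k=0 gives 650 → no gain ✓; to k=3.3 gives 2038 − 109×3.3 = 1678.3 → profitable ✗.
4 of the 6 constraints hold; not an equilibrium.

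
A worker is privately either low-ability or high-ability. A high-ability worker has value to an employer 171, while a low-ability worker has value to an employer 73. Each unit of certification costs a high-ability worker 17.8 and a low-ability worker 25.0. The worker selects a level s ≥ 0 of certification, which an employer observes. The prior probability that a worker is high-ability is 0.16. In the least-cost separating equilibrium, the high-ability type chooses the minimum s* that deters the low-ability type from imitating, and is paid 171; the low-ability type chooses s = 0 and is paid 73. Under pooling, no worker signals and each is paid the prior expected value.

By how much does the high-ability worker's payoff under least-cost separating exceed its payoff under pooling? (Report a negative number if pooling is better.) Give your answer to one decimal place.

Least-cost separating signal: s* solves 73 = 171 − 25.0·s*, so s* = (171 − 73)/25.0 = 3.92.
High-ability type's separating payoff: 171 − 17.8 × s* = 171 − 17.8 × (171 − 73)/25.0 = 171 − 1744.4/25.0 = 101.224.
Pooling payoff: 0.16 × 171 + 0.84 × 73 = 88.68.
Difference: 101.224 − 88.68 = 12.544, i.e. 12.5 to one decimal place.
The high-ability type prefers to separate.

12.5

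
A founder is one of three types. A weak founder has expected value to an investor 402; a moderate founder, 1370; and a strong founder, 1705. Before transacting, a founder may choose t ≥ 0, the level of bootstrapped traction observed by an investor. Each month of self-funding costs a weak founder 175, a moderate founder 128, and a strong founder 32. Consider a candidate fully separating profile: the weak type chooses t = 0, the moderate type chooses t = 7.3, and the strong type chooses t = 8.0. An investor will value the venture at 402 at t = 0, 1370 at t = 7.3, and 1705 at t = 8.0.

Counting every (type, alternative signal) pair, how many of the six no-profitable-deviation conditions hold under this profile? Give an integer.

Moderate (own payoff 1370 − 128×7.3 = 435.6): to t=0 gives 402 → no gain ✓; to t=8.0 gives 1705 − 128×8.0 = 681 → profitable ✗.
Weak (own payoff 402): to t=7.3 gives 1370 − 175×7.3 = 92.5 → no gain ✓; to t=8.0 gives 1705 − 175×8.0 = 305 → no gain ✓.
Strong (own payoff 1705 − 32×8.0 = 1449): to t=0 gives 402 → no gain ✓; to t=7.3 gives 1370 − 32×7.3 = 1136.4 → no gain ✓.
5 of the 6 constraints hold; not an equilibrium.

5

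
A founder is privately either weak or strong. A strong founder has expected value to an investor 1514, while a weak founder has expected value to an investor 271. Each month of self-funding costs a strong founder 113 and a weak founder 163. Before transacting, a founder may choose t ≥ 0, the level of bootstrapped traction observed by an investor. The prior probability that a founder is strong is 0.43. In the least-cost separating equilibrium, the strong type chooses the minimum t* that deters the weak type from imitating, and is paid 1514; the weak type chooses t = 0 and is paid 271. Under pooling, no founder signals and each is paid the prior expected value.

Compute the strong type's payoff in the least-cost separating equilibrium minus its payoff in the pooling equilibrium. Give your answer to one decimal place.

-153.2

Least-cost separating signal: t* solves 271 = 1514 − 163·t*, so t* = (1514 − 271)/163 ≈ 7.6258.
Strong type's separating payoff: 1514 − 113 × t* = 1514 − 113 × (1514 − 271)/163 = 1514 − 140459/163 ≈ 652.288.
Pooling payoff: 0.43 × 1514 + 0.57 × 271 = 805.49.
Difference: 652.288 − 805.49 = -153.202, i.e. -153.2 to one decimal place.
The strong type would prefer the pooling outcome.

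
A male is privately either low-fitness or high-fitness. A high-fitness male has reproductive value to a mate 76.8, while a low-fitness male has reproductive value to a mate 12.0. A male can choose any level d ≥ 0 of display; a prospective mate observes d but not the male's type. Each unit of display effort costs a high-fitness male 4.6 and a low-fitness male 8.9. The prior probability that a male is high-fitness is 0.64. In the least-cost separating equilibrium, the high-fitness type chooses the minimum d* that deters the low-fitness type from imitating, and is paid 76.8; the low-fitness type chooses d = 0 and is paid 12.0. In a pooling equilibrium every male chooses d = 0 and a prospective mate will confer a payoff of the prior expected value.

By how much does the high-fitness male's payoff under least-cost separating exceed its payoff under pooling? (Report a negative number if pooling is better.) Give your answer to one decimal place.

Least-cost separating signal: d* solves 12.0 = 76.8 − 8.9·d*, so d* = (76.8 − 12.0)/8.9 ≈ 7.2809.
High-fitness type's separating payoff: 76.8 − 4.6 × d* = 76.8 − 4.6 × (76.8 − 12.0)/8.9 = 76.8 − 298.08/8.9 ≈ 43.308.
Pooling payoff: 0.64 × 76.8 + 0.36 × 12.0 = 53.472.
Difference: 43.308 − 53.472 = -10.164, i.e. -10.2 to one decimal place.
The high-fitness type would prefer the pooling outcome.

-10.2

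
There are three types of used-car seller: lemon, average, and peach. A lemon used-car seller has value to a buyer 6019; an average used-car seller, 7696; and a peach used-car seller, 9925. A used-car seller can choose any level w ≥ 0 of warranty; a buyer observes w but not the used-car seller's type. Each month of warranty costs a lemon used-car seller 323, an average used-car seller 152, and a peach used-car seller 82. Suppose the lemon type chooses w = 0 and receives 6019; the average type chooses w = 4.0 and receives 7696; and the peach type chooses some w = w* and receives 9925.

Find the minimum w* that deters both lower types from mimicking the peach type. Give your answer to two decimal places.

18.66

Lemon type (on-path payoff 6019) won't mimic when 6019 ≥ 9925 − 323·w*, i.e. w* ≥ 12.09.
Average type (on-path payoff 7696 − 152×4.0 = 7088) won't mimic when 7088 ≥ 9925 − 152·w*, i.e. w* ≥ 18.66.
Both must hold, so w* = max(12.09, 18.66) = 18.66. The average type's constraint binds.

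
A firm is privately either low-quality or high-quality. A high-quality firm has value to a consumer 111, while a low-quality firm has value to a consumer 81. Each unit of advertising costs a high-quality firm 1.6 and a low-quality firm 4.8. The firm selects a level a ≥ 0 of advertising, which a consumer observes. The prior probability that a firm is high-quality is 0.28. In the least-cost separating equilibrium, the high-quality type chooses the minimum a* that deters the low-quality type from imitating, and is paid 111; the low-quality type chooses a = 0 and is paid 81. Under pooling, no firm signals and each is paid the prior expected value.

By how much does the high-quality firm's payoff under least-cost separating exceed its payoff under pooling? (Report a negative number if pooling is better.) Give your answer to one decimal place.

11.6

Least-cost separating signal: a* solves 81 = 111 − 4.8·a*, so a* = (111 − 81)/4.8 = 6.25.
High-quality type's separating payoff: 111 − 1.6 × a* = 111 − 1.6 × (111 − 81)/4.8 = 111 − 48/4.8 = 101.
Pooling payoff: 0.28 × 111 + 0.72 × 81 = 89.4.
Difference: 101 − 89.4 = 11.6.
The high-quality type prefers to separate.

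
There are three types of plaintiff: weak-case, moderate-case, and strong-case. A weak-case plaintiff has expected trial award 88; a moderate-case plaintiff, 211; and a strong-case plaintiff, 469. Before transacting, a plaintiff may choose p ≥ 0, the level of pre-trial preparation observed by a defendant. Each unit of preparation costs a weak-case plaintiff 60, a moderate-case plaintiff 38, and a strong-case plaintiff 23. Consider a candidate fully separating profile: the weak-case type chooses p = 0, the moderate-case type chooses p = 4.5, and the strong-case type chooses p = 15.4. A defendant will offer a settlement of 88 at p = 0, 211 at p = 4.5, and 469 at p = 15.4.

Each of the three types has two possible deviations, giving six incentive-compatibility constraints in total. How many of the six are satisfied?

5

Moderate-case (own payoff 211 − 38×4.5 = 40): to p=0 gives 88 → profitable ✗; to p=15.4 gives 469 − 38×15.4 = -116.2 → no gain ✓.
Weak-case (own payoff 88): to p=4.5 gives 211 − 60×4.5 = -59 → no gain ✓; to p=15.4 gives 469 − 60×15.4 = -455 → no gain ✓.
Strong-case (own payoff 469 − 23×15.4 = 114.8): to p=0 gives 88 → no gain ✓; to p=4.5 gives 211 − 23×4.5 = 107.5 → no gain ✓.
5 of the 6 constraints hold; not an equilibrium.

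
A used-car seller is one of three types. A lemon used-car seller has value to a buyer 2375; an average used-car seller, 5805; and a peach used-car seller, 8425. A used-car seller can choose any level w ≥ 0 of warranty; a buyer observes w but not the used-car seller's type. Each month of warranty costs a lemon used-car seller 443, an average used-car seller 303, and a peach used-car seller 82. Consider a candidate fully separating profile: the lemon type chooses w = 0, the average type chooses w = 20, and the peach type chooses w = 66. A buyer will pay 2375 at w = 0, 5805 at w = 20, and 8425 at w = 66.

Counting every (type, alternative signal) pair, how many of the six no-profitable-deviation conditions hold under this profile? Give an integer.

Peach (own payoff 8425 − 82×66 = 3013): to w=0 gives 2375 → no gain ✓; to w=20 gives 5805 − 82×20 = 4165 → profitable ✗.
Average (own payoff 5805 − 303×20 = -255): to w=0 gives 2375 → profitable ✗; to w=66 gives 8425 − 303×66 = -11573 → no gain ✓.
Lemon (own payoff 2375): to w=20 gives 5805 − 443×20 = -3055 → no gain ✓; to w=66 gives 8425 − 443×66 = -20813 → no gain ✓.
4 of the 6 constraints hold; not an equilibrium.

4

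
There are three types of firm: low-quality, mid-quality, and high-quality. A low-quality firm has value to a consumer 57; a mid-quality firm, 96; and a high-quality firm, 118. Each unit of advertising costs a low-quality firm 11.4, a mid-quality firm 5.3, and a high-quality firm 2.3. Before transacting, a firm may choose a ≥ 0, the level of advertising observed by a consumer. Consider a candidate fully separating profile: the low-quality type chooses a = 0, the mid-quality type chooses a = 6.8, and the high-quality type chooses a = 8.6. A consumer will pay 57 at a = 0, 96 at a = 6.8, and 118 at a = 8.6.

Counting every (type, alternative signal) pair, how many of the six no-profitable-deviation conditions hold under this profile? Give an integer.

5

Low-quality (own payoff 57): to a=6.8 gives 96 − 11.4×6.8 = 18.48 → no gain ✓; to a=8.6 gives 118 − 11.4×8.6 = 19.96 → no gain ✓.
Mid-quality (own payoff 96 − 5.3×6.8 = 59.96): to a=0 gives 57 → no gain ✓; to a=8.6 gives 118 − 5.3×8.6 = 72.42 → profitable ✗.
High-quality (own payoff 118 − 2.3×8.6 = 98.22): to a=0 gives 57 → no gain ✓; to a=6.8 gives 96 − 2.3×6.8 = 80.36 → no gain ✓.
5 of the 6 constraints hold; not an equilibrium.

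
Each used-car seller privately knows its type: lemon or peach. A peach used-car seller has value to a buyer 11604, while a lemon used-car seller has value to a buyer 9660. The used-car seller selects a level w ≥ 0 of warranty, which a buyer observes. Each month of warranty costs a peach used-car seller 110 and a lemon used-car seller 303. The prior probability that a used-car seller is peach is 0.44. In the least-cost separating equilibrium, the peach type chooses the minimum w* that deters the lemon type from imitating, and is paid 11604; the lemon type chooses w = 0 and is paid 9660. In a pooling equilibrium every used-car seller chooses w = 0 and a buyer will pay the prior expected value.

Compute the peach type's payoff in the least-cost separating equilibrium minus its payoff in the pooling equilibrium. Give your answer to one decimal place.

Least-cost separating signal: w* solves 9660 = 11604 − 303·w*, so w* = (11604 − 9660)/303 ≈ 6.4158.
Peach type's separating payoff: 11604 − 110 × w* = 11604 − 110 × (11604 − 9660)/303 = 11604 − 213840/303 ≈ 10898.257.
Pooling payoff: 0.44 × 11604 + 0.56 × 9660 = 10515.36.
Difference: 10898.257 − 10515.36 = 382.897, i.e. 382.9 to one decimal place.
The peach type prefers to separate.

382.9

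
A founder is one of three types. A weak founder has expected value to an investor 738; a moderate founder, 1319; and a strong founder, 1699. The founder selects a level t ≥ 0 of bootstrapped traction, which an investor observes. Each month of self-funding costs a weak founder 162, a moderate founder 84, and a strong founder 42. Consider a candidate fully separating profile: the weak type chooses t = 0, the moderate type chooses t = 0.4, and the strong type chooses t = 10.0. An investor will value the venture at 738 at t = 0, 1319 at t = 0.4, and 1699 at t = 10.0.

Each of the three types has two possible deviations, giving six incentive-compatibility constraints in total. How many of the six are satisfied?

4

Strong (own payoff 1699 − 42×10.0 = 1279): to t=0 gives 738 → no gain ✓; to t=0.4 gives 1319 − 42×0.4 = 1302.2 → profitable ✗.
Moderate (own payoff 1319 − 84×0.4 = 1285.4): to t=0 gives 738 → no gain ✓; to t=10.0 gives 1699 − 84×10.0 = 859 → no gain ✓.
Weak (own payoff 738): to t=0.4 gives 1319 − 162×0.4 = 1254.2 → profitable ✗; to t=10.0 gives 1699 − 162×10.0 = 79 → no gain ✓.
4 of the 6 constraints hold; not an equilibrium.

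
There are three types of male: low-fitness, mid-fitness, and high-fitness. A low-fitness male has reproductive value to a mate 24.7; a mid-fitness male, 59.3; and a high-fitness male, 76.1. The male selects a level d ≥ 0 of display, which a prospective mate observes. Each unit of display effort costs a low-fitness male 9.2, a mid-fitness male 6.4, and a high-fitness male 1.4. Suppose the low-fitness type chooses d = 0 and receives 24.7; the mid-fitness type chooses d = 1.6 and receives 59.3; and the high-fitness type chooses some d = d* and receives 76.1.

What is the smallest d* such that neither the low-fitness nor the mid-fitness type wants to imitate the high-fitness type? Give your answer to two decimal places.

Low-fitness type (on-path payoff 24.7) won't mimic when 24.7 ≥ 76.1 − 9.2·d*, i.e. d* ≥ 5.59.
Mid-fitness type (on-path payoff 59.3 − 6.4×1.6 = 49.06) won't mimic when 49.06 ≥ 76.1 − 6.4·d*, i.e. d* ≥ 4.23.
Both must hold, so d* = max(5.59, 4.23) = 5.59. The low-fitness type's constraint binds.

5.59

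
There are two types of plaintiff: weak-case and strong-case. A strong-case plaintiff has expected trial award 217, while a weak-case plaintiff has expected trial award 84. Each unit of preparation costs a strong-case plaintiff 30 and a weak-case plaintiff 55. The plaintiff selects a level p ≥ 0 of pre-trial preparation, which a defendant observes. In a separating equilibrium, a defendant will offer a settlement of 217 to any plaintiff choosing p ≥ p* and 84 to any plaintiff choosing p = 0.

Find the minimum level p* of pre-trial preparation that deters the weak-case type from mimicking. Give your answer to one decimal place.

2.4

A weak-case plaintiff choosing p = 0 receives 84.
Imitating at p* instead would pay 217 at cost 55·p*, netting 217 − 55·p*.
Indifference: 84 = 217 − 55·p*, so p* = (217 − 84) / 55 ≈ 2.4.
At p* the weak-case type's incentive constraint just binds; the strong-case type strictly prefers p* since its per-unit cost is lower.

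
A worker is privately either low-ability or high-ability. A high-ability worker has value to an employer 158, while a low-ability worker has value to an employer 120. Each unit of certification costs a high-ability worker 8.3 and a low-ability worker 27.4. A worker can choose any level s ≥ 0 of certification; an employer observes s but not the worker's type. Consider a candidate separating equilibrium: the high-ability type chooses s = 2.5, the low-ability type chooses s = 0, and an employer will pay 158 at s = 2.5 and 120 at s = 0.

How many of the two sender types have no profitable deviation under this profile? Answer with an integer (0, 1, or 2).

2

High-ability type: signal → 158 − 8.3 × 2.5 = 137.25; deviate to 0 → 120. IC holds (137.25 ≥ 120).
Low-ability type: stay at 0 → 120; mimic → 158 − 27.4 × 2.5 = 89.5. IC holds (120 ≥ 89.5).
2 of 2 constraints hold, so this is a separating equilibrium.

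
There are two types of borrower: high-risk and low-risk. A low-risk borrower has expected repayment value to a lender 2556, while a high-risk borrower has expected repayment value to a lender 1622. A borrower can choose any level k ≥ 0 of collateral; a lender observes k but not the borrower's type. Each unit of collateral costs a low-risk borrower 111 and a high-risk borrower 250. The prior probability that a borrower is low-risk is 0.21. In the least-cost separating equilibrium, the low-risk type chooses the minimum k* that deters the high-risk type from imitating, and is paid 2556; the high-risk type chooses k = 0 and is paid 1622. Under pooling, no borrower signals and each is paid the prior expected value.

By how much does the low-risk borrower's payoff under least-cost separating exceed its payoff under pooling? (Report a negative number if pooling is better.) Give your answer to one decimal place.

Least-cost separating signal: k* solves 1622 = 2556 − 250·k*, so k* = (2556 − 1622)/250 = 3.736.
Low-risk type's separating payoff: 2556 − 111 × k* = 2556 − 111 × (2556 − 1622)/250 = 2556 − 103674/250 = 2141.304.
Pooling payoff: 0.21 × 2556 + 0.79 × 1622 = 1818.14.
Difference: 2141.304 − 1818.14 = 323.164, i.e. 323.2 to one decimal place.
The low-risk type prefers to separate.

323.2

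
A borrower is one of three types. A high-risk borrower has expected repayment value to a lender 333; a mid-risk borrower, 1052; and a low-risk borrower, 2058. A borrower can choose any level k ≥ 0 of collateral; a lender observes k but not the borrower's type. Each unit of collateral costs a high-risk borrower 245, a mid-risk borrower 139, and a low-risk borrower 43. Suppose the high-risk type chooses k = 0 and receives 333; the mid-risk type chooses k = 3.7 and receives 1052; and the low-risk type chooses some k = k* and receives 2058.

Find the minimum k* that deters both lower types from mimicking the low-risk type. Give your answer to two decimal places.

10.94

Mid-risk type (on-path payoff 1052 − 139×3.7 = 537.7) won't mimic when 537.7 ≥ 2058 − 139·k*, i.e. k* ≥ 10.94.
High-risk type (on-path payoff 333) won't mimic when 333 ≥ 2058 − 245·k*, i.e. k* ≥ 7.04.
Both must hold, so k* = max(7.04, 10.94) = 10.94. The mid-risk type's constraint binds.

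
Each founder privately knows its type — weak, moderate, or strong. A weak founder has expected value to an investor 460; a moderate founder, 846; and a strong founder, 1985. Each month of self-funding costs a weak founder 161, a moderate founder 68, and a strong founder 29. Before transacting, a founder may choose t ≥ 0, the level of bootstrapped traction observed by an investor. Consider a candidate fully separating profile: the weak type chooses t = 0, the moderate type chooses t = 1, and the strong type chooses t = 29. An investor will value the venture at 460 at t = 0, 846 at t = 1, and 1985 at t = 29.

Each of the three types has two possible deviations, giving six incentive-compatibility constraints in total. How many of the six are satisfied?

5

Weak (own payoff 460): to t=1 gives 846 − 161×1 = 685 → profitable ✗; to t=29 gives 1985 − 161×29 = -2684 → no gain ✓.
Strong (own payoff 1985 − 29×29 = 1144): to t=0 gives 460 → no gain ✓; to t=1 gives 846 − 29×1 = 817 → no gain ✓.
Moderate (own payoff 846 − 68×1 = 778): to t=0 gives 460 → no gain ✓; to t=29 gives 1985 − 68×29 = 13 → no gain ✓.
5 of the 6 constraints hold; not an equilibrium.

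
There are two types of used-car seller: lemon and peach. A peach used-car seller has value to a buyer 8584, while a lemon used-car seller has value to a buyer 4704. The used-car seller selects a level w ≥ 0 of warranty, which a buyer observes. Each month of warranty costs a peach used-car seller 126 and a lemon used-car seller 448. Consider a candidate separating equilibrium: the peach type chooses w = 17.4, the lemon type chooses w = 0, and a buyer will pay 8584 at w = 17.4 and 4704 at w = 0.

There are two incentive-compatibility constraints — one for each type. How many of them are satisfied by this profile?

Lemon type: stay at 0 → 4704; mimic → 8584 − 448 × 17.4 = 788.8. IC holds (4704 ≥ 788.8).
Peach type: signal → 8584 − 126 × 17.4 = 6391.6; deviate to 0 → 4704. IC holds (6391.6 ≥ 4704).
2 of 2 constraints hold, so this is a separating equilibrium.

2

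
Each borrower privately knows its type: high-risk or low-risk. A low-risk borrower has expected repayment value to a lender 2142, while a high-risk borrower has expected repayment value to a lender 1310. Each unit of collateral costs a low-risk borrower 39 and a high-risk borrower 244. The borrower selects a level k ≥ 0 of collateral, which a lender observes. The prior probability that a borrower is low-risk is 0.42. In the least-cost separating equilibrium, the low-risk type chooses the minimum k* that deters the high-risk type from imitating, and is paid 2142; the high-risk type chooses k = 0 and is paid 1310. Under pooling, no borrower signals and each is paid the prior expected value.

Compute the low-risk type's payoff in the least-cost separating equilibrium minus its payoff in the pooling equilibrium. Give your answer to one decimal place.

349.6

Least-cost separating signal: k* solves 1310 = 2142 − 244·k*, so k* = (2142 − 1310)/244 ≈ 3.4098.
Low-risk type's separating payoff: 2142 − 39 × k* = 2142 − 39 × (2142 − 1310)/244 = 2142 − 32448/244 ≈ 2009.016.
Pooling payoff: 0.42 × 2142 + 0.58 × 1310 = 1659.44.
Difference: 2009.016 − 1659.44 = 349.576, i.e. 349.6 to one decimal place.
The low-risk type prefers to separate.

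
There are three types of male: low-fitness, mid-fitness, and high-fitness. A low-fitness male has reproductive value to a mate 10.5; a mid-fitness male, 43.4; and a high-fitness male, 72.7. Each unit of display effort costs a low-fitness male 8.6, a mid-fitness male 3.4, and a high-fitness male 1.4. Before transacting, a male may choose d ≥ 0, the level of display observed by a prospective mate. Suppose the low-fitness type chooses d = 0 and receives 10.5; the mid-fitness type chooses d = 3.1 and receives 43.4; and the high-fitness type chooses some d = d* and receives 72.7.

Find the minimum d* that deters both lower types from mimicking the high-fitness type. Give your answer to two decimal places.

Low-fitness type (on-path payoff 10.5) won't mimic when 10.5 ≥ 72.7 − 8.6·d*, i.e. d* ≥ 7.23.
Mid-fitness type (on-path payoff 43.4 − 3.4×3.1 = 32.86) won't mimic when 32.86 ≥ 72.7 − 3.4·d*, i.e. d* ≥ 11.72.
Both must hold, so d* = max(7.23, 11.72) = 11.72. The mid-fitness type's constraint binds.

11.72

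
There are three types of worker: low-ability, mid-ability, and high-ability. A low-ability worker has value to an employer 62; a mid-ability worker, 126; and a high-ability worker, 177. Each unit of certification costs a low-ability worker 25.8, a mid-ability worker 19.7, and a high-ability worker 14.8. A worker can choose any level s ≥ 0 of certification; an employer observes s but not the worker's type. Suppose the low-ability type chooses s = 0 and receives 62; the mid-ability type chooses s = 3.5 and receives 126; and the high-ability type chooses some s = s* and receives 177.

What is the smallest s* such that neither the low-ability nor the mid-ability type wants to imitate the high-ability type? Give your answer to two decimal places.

Mid-ability type (on-path payoff 126 − 19.7×3.5 = 57.05) won't mimic when 57.05 ≥ 177 − 19.7·s*, i.e. s* ≥ 6.09.
Low-ability type (on-path payoff 62) won't mimic when 62 ≥ 177 − 25.8·s*, i.e. s* ≥ 4.46.
Both must hold, so s* = max(4.46, 6.09) = 6.09. The mid-ability type's constraint binds.

6.09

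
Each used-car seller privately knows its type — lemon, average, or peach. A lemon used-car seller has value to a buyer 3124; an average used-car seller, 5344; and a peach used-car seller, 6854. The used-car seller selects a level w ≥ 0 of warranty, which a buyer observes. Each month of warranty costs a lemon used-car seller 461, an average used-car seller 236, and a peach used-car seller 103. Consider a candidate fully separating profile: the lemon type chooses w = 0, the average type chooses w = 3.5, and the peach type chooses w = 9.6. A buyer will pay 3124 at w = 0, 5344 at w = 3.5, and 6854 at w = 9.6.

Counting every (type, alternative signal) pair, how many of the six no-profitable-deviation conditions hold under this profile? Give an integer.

4

Average (own payoff 5344 − 236×3.5 = 4518): to w=0 gives 3124 → no gain ✓; to w=9.6 gives 6854 − 236×9.6 = 4588.4 → profitable ✗.
Lemon (own payoff 3124): to w=3.5 gives 5344 − 461×3.5 = 3730.5 → profitable ✗; to w=9.6 gives 6854 − 461×9.6 = 2428.4 → no gain ✓.
Peach (own payoff 6854 − 103×9.6 = 5865.2): to w=0 gives 3124 → no gain ✓; to w=3.5 gives 5344 − 103×3.5 = 4983.5 → no gain ✓.
4 of the 6 constraints hold; not an equilibrium.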